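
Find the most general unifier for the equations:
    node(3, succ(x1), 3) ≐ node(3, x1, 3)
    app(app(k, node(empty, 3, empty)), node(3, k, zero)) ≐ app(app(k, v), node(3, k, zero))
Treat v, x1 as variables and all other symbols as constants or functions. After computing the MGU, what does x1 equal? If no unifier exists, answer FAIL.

FAIL

Decompose node/3: 3 ≐ 3,  succ(x1) ≐ x1,  3 ≐ 3.
Delete trivial equation 3 ≐ 3.
Occurs check fails: x1 occurs in succ(x1); the equation x1 ≐ succ(x1) has no finite solution.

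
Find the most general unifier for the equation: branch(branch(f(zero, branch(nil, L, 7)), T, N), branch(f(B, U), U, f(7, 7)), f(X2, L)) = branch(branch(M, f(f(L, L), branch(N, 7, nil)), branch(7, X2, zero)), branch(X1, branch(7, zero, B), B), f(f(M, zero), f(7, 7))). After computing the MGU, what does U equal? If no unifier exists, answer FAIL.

branch(7, zero, f(7, 7))

Decompose branch/3: branch(f(zero, branch(nil, L, 7)), T, N) = branch(M, f(f(L, L), branch(N, 7, nil)), branch(7, X2, zero)),  branch(f(B, U), U, f(7, 7)) = branch(X1, branch(7, zero, B), B),  f(X2, L) = f(f(M, zero), f(7, 7)).
Decompose branch/3: f(zero, branch(nil, L, 7)) = M,  T = f(f(L, L), branch(N, 7, nil)),  N = branch(7, X2, zero).
Bind M := f(zero, branch(nil, L, 7)); substituting into the one remaining equation that mentions M gives: f(X2, L) = f(f(f(zero, branch(nil, L, 7)), zero), f(7, 7)).
Bind T := f(f(L, L), branch(N, 7, nil)); no other remaining equation mentions T.
Bind N := branch(7, X2, zero); no other remaining equation mentions N. Substituting into the earlier binding gives T := f(f(L, L), branch(branch(7, X2, zero), 7, nil)).
Decompose branch/3: f(B, U) = X1,  U = branch(7, zero, B),  f(7, 7) = B.
Bind X1 := f(B, U); no other remaining equation mentions X1.
Bind U := branch(7, zero, B); no other remaining equation mentions U. Substituting into the earlier binding gives X1 := f(B, branch(7, zero, B)).
Bind B := f(7, 7); no other remaining equation mentions B. Substituting into the earlier bindings gives X1 := f(f(7, 7), branch(7, zero, f(7, 7))), U := branch(7, zero, f(7, 7)).
Decompose f/2: X2 = f(f(zero, branch(nil, L, 7)), zero),  L = f(7, 7).
Bind X2 := f(f(zero, branch(nil, L, 7)), zero); no other remaining equation mentions X2. Substituting into the earlier bindings gives T := f(f(L, L), branch(branch(7, f(f(zero, branch(nil, L, 7)), zero), zero), 7, nil)), N := branch(7, f(f(zero, branch(nil, L, 7)), zero), zero).
Bind L := f(7, 7). Substituting into the earlier bindings gives M := f(zero, branch(nil, f(7, 7), 7)), T := f(f(f(7, 7), f(7, 7)), branch(branch(7, f(f(zero, branch(nil, f(7, 7), 7)), zero), zero), 7, nil)), N := branch(7, f(f(zero, branch(nil, f(7, 7), 7)), zero), zero), X2 := f(f(zero, branch(nil, f(7, 7), 7)), zero).
MGU = { M -> f(zero, branch(nil, f(7, 7), 7)), T -> f(f(f(7, 7), f(7, 7)), branch(branch(7, f(f(zero, branch(nil, f(7, 7), 7)), zero), zero), 7, nil)), N -> branch(7, f(f(zero, branch(nil, f(7, 7), 7)), zero), zero), X1 -> f(f(7, 7), branch(7, zero, f(7, 7))), U -> branch(7, zero, f(7, 7)), B -> f(7, 7), X2 -> f(f(zero, branch(nil, f(7, 7), 7)), zero), L -> f(7, 7) }, so U -> branch(7, zero, f(7, 7)).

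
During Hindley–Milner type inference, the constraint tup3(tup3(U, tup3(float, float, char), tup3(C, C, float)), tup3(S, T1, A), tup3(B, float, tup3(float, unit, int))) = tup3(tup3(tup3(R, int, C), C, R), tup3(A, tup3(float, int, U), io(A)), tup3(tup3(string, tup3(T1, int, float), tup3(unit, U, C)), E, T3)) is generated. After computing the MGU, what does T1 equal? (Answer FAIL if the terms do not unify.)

Decompose tup3/3: tup3(U, tup3(float, float, char), tup3(C, C, float)) = tup3(tup3(R, int, C), C, R),  tup3(S, T1, A) = tup3(A, tup3(float, int, U), io(A)),  tup3(B, float, tup3(float, unit, int)) = tup3(tup3(string, tup3(T1, int, float), tup3(unit, U, C)), E, T3).
Decompose tup3/3: U = tup3(R, int, C),  tup3(float, float, char) = C,  tup3(C, C, float) = R.
Bind U := tup3(R, int, C); substituting into the 2 remaining equations that mention U gives: tup3(S, T1, A) = tup3(A, tup3(float, int, tup3(R, int, C)), io(A)),  tup3(B, float, tup3(float, unit, int)) = tup3(tup3(string, tup3(T1, int, float), tup3(unit, tup3(R, int, C), C)), E, T3).
Bind C := tup3(float, float, char); substituting into the remaining equations gives: tup3(tup3(float, float, char), tup3(float, float, char), float) = R,  tup3(S, T1, A) = tup3(A, tup3(float, int, tup3(R, int, tup3(float, float, char))), io(A)),  tup3(B, float, tup3(float, unit, int)) = tup3(tup3(string, tup3(T1, int, float), tup3(unit, tup3(R, int, tup3(float, float, char)), tup3(float, float, char))), E, T3). Substituting into the earlier binding gives U := tup3(R, int, tup3(float, float, char)).
Bind R := tup3(tup3(float, float, char), tup3(float, float, char), float); substituting into the remaining equations gives: tup3(S, T1, A) = tup3(A, tup3(float, int, tup3(tup3(tup3(float, float, char), tup3(float, float, char), float), int, tup3(float, float, char))), io(A)),  tup3(B, float, tup3(float, unit, int)) = tup3(tup3(string, tup3(T1, int, float), tup3(unit, tup3(tup3(tup3(float, float, char), tup3(float, float, char), float), int, tup3(float, float, char)), tup3(float, float, char))), E, T3). Substituting into the earlier binding gives U := tup3(tup3(tup3(float, float, char), tup3(float, float, char), float), int, tup3(float, float, char)).
Decompose tup3/3: S = A,  T1 = tup3(float, int, tup3(tup3(tup3(float, float, char), tup3(float, float, char), float), int, tup3(float, float, char))),  A = io(A).
Bind S := A; no other remaining equation mentions S.
Bind T1 := tup3(float, int, tup3(tup3(tup3(float, float, char), tup3(float, float, char), float), int, tup3(float, float, char))); substituting into the one remaining equation that mentions T1 gives: tup3(B, float, tup3(float, unit, int)) = tup3(tup3(string, tup3(tup3(float, int, tup3(tup3(tup3(float, float, char), tup3(float, float, char), float), int, tup3(float, float, char))), int, float), tup3(unit, tup3(tup3(tup3(float, float, char), tup3(float, float, char), float), int, tup3(float, float, char)), tup3(float, float, char))), E, T3).
Occurs check fails: A occurs in io(A); the equation A = io(A) has no finite solution.

FAIL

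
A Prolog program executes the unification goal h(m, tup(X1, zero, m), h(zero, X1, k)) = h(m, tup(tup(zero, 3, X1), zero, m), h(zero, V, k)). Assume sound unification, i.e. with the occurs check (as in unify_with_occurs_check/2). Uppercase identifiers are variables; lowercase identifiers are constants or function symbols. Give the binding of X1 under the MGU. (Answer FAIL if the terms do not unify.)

FAIL

Decompose h/3: m = m,  tup(X1, zero, m) = tup(tup(zero, 3, X1), zero, m),  h(zero, X1, k) = h(zero, V, k).
Delete trivial equation m = m.
Decompose tup/3: X1 = tup(zero, 3, X1),  zero = zero,  m = m.
Occurs check fails: X1 occurs in tup(zero, 3, X1); the equation X1 = tup(zero, 3, X1) has no finite solution.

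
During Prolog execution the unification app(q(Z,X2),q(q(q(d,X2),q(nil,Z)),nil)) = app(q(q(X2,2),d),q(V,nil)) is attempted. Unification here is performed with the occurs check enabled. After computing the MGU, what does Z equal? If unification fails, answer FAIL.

q(d,2)

Decompose app/2: q(Z,X2) = q(q(X2,2),d),  q(q(q(d,X2),q(nil,Z)),nil) = q(V,nil).
Decompose q/2: Z = q(X2,2),  X2 = d.
Bind Z := q(X2,2); substituting into the one remaining equation that mentions Z gives: q(q(q(d,X2),q(nil,q(X2,2))),nil) = q(V,nil).
Bind X2 := d; substituting into the remaining equation gives: q(q(q(d,d),q(nil,q(d,2))),nil) = q(V,nil). Substituting into the earlier binding gives Z := q(d,2).
Decompose q/2: q(q(d,d),q(nil,q(d,2))) = V,  nil = nil.
Bind V := q(q(d,d),q(nil,q(d,2))); no other remaining equation mentions V.
Delete trivial equation nil = nil.
MGU = { Z = q(d,2), X2 = d, V = q(q(d,d),q(nil,q(d,2))) }, so Z = q(d,2).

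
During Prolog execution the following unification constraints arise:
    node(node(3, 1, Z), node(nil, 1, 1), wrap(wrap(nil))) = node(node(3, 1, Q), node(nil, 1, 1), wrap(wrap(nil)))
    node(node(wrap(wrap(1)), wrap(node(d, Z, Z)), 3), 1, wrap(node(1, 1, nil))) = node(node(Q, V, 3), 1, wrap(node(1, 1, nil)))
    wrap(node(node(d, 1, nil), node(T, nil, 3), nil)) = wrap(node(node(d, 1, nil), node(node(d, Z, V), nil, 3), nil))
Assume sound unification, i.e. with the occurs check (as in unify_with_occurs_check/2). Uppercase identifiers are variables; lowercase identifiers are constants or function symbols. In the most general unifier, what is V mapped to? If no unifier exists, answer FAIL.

wrap(node(d, wrap(wrap(1)), wrap(wrap(1))))

Decompose node/3: node(3, 1, Z) = node(3, 1, Q),  node(nil, 1, 1) = node(nil, 1, 1),  wrap(wrap(nil)) = wrap(wrap(nil)).
Decompose node/3: 3 = 3,  1 = 1,  Z = Q.
Delete trivial equation 3 = 3.
Delete trivial equation 1 = 1.
Bind Z := Q; substituting into the 2 remaining equations that mention Z gives: node(node(wrap(wrap(1)), wrap(node(d, Q, Q)), 3), 1, wrap(node(1, 1, nil))) = node(node(Q, V, 3), 1, wrap(node(1, 1, nil))),  wrap(node(node(d, 1, nil), node(T, nil, 3), nil)) = wrap(node(node(d, 1, nil), node(node(d, Q, V), nil, 3), nil)).
Delete trivial equation node(nil, 1, 1) = node(nil, 1, 1).
Delete trivial equation wrap(wrap(nil)) = wrap(wrap(nil)).
Decompose node/3: node(wrap(wrap(1)), wrap(node(d, Q, Q)), 3) = node(Q, V, 3),  1 = 1,  wrap(node(1, 1, nil)) = wrap(node(1, 1, nil)).
Decompose node/3: wrap(wrap(1)) = Q,  wrap(node(d, Q, Q)) = V,  3 = 3.
Bind Q := wrap(wrap(1)); substituting into the 2 remaining equations that mention Q gives: wrap(node(d, wrap(wrap(1)), wrap(wrap(1)))) = V,  wrap(node(node(d, 1, nil), node(T, nil, 3), nil)) = wrap(node(node(d, 1, nil), node(node(d, wrap(wrap(1)), V), nil, 3), nil)). Substituting into the earlier binding gives Z := wrap(wrap(1)).
Bind V := wrap(node(d, wrap(wrap(1)), wrap(wrap(1)))); substituting into the one remaining equation that mentions V gives: wrap(node(node(d, 1, nil), node(T, nil, 3), nil)) = wrap(node(node(d, 1, nil), node(node(d, wrap(wrap(1)), wrap(node(d, wrap(wrap(1)), wrap(wrap(1))))), nil, 3), nil)).
Delete trivial equation 3 = 3.
Delete trivial equation 1 = 1.
Delete trivial equation wrap(node(1, 1, nil)) = wrap(node(1, 1, nil)).
Decompose wrap/1: node(node(d, 1, nil), node(T, nil, 3), nil) = node(node(d, 1, nil), node(node(d, wrap(wrap(1)), wrap(node(d, wrap(wrap(1)), wrap(wrap(1))))), nil, 3), nil).
Decompose node/3: node(d, 1, nil) = node(d, 1, nil),  node(T, nil, 3) = node(node(d, wrap(wrap(1)), wrap(node(d, wrap(wrap(1)), wrap(wrap(1))))), nil, 3),  nil = nil.
Delete trivial equation node(d, 1, nil) = node(d, 1, nil).
Decompose node/3: T = node(d, wrap(wrap(1)), wrap(node(d, wrap(wrap(1)), wrap(wrap(1))))),  nil = nil,  3 = 3.
Bind T := node(d, wrap(wrap(1)), wrap(node(d, wrap(wrap(1)), wrap(wrap(1))))); no other remaining equation mentions T.
Delete trivial equation nil = nil.
Delete trivial equation 3 = 3.
Delete trivial equation nil = nil.
MGU = { Z -> wrap(wrap(1)), Q -> wrap(wrap(1)), V -> wrap(node(d, wrap(wrap(1)), wrap(wrap(1)))), T -> node(d, wrap(wrap(1)), wrap(node(d, wrap(wrap(1)), wrap(wrap(1))))) }, so V -> wrap(node(d, wrap(wrap(1)), wrap(wrap(1)))).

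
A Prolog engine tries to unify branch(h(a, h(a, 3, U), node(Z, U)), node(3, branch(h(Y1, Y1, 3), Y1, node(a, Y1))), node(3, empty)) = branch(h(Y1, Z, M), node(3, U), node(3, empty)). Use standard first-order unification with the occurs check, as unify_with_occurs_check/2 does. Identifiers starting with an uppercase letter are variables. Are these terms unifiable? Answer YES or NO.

YES

Decompose branch/3: h(a, h(a, 3, U), node(Z, U)) = h(Y1, Z, M),  node(3, branch(h(Y1, Y1, 3), Y1, node(a, Y1))) = node(3, U),  node(3, empty) = node(3, empty).
Decompose h/3: a = Y1,  h(a, 3, U) = Z,  node(Z, U) = M.
Bind Y1 := a; substituting into the one remaining equation that mentions Y1 gives: node(3, branch(h(a, a, 3), a, node(a, a))) = node(3, U).
Bind Z := h(a, 3, U); substituting into the one remaining equation that mentions Z gives: node(h(a, 3, U), U) = M.
Bind M := node(h(a, 3, U), U); no other remaining equation mentions M.
Decompose node/2: 3 = 3,  branch(h(a, a, 3), a, node(a, a)) = U.
Delete trivial equation 3 = 3.
Bind U := branch(h(a, a, 3), a, node(a, a)); no other remaining equation mentions U. Substituting into the earlier bindings gives Z := h(a, 3, branch(h(a, a, 3), a, node(a, a))), M := node(h(a, 3, branch(h(a, a, 3), a, node(a, a))), branch(h(a, a, 3), a, node(a, a))).
Delete trivial equation node(3, empty) = node(3, empty).
No equations remain and no clash or occurs-check failure arose, so a unifier exists.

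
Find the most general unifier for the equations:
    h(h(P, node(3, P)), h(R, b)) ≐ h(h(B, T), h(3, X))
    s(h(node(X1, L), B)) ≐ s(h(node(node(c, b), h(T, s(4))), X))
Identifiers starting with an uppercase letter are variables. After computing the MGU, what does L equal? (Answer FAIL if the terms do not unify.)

Decompose h/2: h(P, node(3, P)) ≐ h(B, T),  h(R, b) ≐ h(3, X).
Decompose h/2: P ≐ B,  node(3, P) ≐ T.
Bind P := B; substituting into the one remaining equation that mentions P gives: node(3, B) ≐ T.
Bind T := node(3, B); substituting into the one remaining equation that mentions T gives: s(h(node(X1, L), B)) ≐ s(h(node(node(c, b), h(node(3, B), s(4))), X)).
Decompose h/2: R ≐ 3,  b ≐ X.
Bind R := 3; no other remaining equation mentions R.
Bind X := b; substituting into the remaining equation gives: s(h(node(X1, L), B)) ≐ s(h(node(node(c, b), h(node(3, B), s(4))), b)).
Decompose s/1: h(node(X1, L), B) ≐ h(node(node(c, b), h(node(3, B), s(4))), b).
Decompose h/2: node(X1, L) ≐ node(node(c, b), h(node(3, B), s(4))),  B ≐ b.
Decompose node/2: X1 ≐ node(c, b),  L ≐ h(node(3, B), s(4)).
Bind X1 := node(c, b); no other remaining equation mentions X1.
Bind L := h(node(3, B), s(4)); no other remaining equation mentions L.
Bind B := b. Substituting into the earlier bindings gives P := b, T := node(3, b), L := h(node(3, b), s(4)).
MGU = { P := b, T := node(3, b), R := 3, X := b, X1 := node(c, b), L := h(node(3, b), s(4)), B := b }, so L := h(node(3, b), s(4)).

h(node(3, b), s(4))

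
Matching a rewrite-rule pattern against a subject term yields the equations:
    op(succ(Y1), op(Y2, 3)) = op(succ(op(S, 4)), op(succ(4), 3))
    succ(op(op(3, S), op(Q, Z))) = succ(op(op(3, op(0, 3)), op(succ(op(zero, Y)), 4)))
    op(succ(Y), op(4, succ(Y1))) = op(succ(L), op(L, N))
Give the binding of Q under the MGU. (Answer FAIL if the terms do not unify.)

succ(op(zero, 4))

Decompose op/2: succ(Y1) = succ(op(S, 4)),  op(Y2, 3) = op(succ(4), 3).
Decompose succ/1: Y1 = op(S, 4).
Bind Y1 := op(S, 4); substituting into the one remaining equation that mentions Y1 gives: op(succ(Y), op(4, succ(op(S, 4)))) = op(succ(L), op(L, N)).
Decompose op/2: Y2 = succ(4),  3 = 3.
Bind Y2 := succ(4); no other remaining equation mentions Y2.
Delete trivial equation 3 = 3.
Decompose succ/1: op(op(3, S), op(Q, Z)) = op(op(3, op(0, 3)), op(succ(op(zero, Y)), 4)).
Decompose op/2: op(3, S) = op(3, op(0, 3)),  op(Q, Z) = op(succ(op(zero, Y)), 4).
Decompose op/2: 3 = 3,  S = op(0, 3).
Delete trivial equation 3 = 3.
Bind S := op(0, 3); substituting into the one remaining equation that mentions S gives: op(succ(Y), op(4, succ(op(op(0, 3), 4)))) = op(succ(L), op(L, N)). Substituting into the earlier binding gives Y1 := op(op(0, 3), 4).
Decompose op/2: Q = succ(op(zero, Y)),  Z = 4.
Bind Q := succ(op(zero, Y)); no other remaining equation mentions Q.
Bind Z := 4; no other remaining equation mentions Z.
Decompose op/2: succ(Y) = succ(L),  op(4, succ(op(op(0, 3), 4))) = op(L, N).
Decompose succ/1: Y = L.
Bind Y := L; no other remaining equation mentions Y. Substituting into the earlier binding gives Q := succ(op(zero, L)).
Decompose op/2: 4 = L,  succ(op(op(0, 3), 4)) = N.
Bind L := 4; no other remaining equation mentions L. Substituting into the earlier bindings gives Q := succ(op(zero, 4)), Y := 4.
Bind N := succ(op(op(0, 3), 4)).
MGU = { Y1 := op(op(0, 3), 4), Y2 := succ(4), S := op(0, 3), Q := succ(op(zero, 4)), Z := 4, Y := 4, L := 4, N := succ(op(op(0, 3), 4)) }, so Q := succ(op(zero, 4)).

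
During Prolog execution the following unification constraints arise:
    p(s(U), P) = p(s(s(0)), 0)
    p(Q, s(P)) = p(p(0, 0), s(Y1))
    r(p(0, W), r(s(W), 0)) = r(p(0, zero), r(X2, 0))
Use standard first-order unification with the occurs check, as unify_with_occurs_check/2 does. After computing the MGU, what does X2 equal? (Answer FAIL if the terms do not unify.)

s(zero)

Decompose p/2: s(U) = s(s(0)),  P = 0.
Decompose s/1: U = s(0).
Bind U := s(0); no other remaining equation mentions U.
Bind P := 0; substituting into the one remaining equation that mentions P gives: p(Q, s(0)) = p(p(0, 0), s(Y1)).
Decompose p/2: Q = p(0, 0),  s(0) = s(Y1).
Bind Q := p(0, 0); no other remaining equation mentions Q.
Decompose s/1: 0 = Y1.
Bind Y1 := 0; no other remaining equation mentions Y1.
Decompose r/2: p(0, W) = p(0, zero),  r(s(W), 0) = r(X2, 0).
Decompose p/2: 0 = 0,  W = zero.
Delete trivial equation 0 = 0.
Bind W := zero; substituting into the remaining equation gives: r(s(zero), 0) = r(X2, 0).
Decompose r/2: s(zero) = X2,  0 = 0.
Bind X2 := s(zero); no other remaining equation mentions X2.
Delete trivial equation 0 = 0.
MGU = { U = s(0), P = 0, Q = p(0, 0), Y1 = 0, W = zero, X2 = s(zero) }, so X2 = s(zero).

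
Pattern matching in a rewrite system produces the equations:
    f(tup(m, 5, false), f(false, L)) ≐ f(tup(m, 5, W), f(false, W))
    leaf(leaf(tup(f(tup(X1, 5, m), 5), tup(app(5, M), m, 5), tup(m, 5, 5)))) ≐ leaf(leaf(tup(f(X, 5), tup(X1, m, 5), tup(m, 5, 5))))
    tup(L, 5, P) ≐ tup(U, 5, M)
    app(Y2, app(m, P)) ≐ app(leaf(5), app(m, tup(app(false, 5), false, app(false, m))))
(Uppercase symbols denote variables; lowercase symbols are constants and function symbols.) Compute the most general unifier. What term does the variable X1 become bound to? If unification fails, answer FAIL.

Decompose f/2: tup(m, 5, false) ≐ tup(m, 5, W),  f(false, L) ≐ f(false, W).
Decompose tup/3: m ≐ m,  5 ≐ 5,  false ≐ W.
Delete trivial equation m ≐ m.
Delete trivial equation 5 ≐ 5.
Bind W := false; substituting into the one remaining equation that mentions W gives: f(false, L) ≐ f(false, false).
Decompose f/2: false ≐ false,  L ≐ false.
Delete trivial equation false ≐ false.
Bind L := false; substituting into the one remaining equation that mentions L gives: tup(false, 5, P) ≐ tup(U, 5, M).
Decompose leaf/1: leaf(tup(f(tup(X1, 5, m), 5), tup(app(5, M), m, 5), tup(m, 5, 5))) ≐ leaf(tup(f(X, 5), tup(X1, m, 5), tup(m, 5, 5))).
Decompose leaf/1: tup(f(tup(X1, 5, m), 5), tup(app(5, M), m, 5), tup(m, 5, 5)) ≐ tup(f(X, 5), tup(X1, m, 5), tup(m, 5, 5)).
Decompose tup/3: f(tup(X1, 5, m), 5) ≐ f(X, 5),  tup(app(5, M), m, 5) ≐ tup(X1, m, 5),  tup(m, 5, 5) ≐ tup(m, 5, 5).
Decompose f/2: tup(X1, 5, m) ≐ X,  5 ≐ 5.
Bind X := tup(X1, 5, m); no other remaining equation mentions X.
Delete trivial equation 5 ≐ 5.
Decompose tup/3: app(5, M) ≐ X1,  m ≐ m,  5 ≐ 5.
Bind X1 := app(5, M); no other remaining equation mentions X1. Substituting into the earlier binding gives X := tup(app(5, M), 5, m).
Delete trivial equation m ≐ m.
Delete trivial equation 5 ≐ 5.
Delete trivial equation tup(m, 5, 5) ≐ tup(m, 5, 5).
Decompose tup/3: false ≐ U,  5 ≐ 5,  P ≐ M.
Bind U := false; no other remaining equation mentions U.
Delete trivial equation 5 ≐ 5.
Bind P := M; substituting into the remaining equation gives: app(Y2, app(m, M)) ≐ app(leaf(5), app(m, tup(app(false, 5), false, app(false, m)))).
Decompose app/2: Y2 ≐ leaf(5),  app(m, M) ≐ app(m, tup(app(false, 5), false, app(false, m))).
Bind Y2 := leaf(5); no other remaining equation mentions Y2.
Decompose app/2: m ≐ m,  M ≐ tup(app(false, 5), false, app(false, m)).
Delete trivial equation m ≐ m.
Bind M := tup(app(false, 5), false, app(false, m)). Substituting into the earlier bindings gives X := tup(app(5, tup(app(false, 5), false, app(false, m))), 5, m), X1 := app(5, tup(app(false, 5), false, app(false, m))), P := tup(app(false, 5), false, app(false, m)).
MGU = { W ↦ false, L ↦ false, X ↦ tup(app(5, tup(app(false, 5), false, app(false, m))), 5, m), X1 ↦ app(5, tup(app(false, 5), false, app(false, m))), U ↦ false, P ↦ tup(app(false, 5), false, app(false, m)), Y2 ↦ leaf(5), M ↦ tup(app(false, 5), false, app(false, m)) }, so X1 ↦ app(5, tup(app(false, 5), false, app(false, m))).

app(5, tup(app(false, 5), false, app(false, m)))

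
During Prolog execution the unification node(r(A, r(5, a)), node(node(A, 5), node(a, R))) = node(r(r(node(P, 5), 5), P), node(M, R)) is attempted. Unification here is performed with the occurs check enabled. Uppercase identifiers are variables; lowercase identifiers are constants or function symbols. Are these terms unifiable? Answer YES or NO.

NO

Decompose node/2: r(A, r(5, a)) = r(r(node(P, 5), 5), P),  node(node(A, 5), node(a, R)) = node(M, R).
Decompose r/2: A = r(node(P, 5), 5),  r(5, a) = P.
Bind A := r(node(P, 5), 5); substituting into the one remaining equation that mentions A gives: node(node(r(node(P, 5), 5), 5), node(a, R)) = node(M, R).
Bind P := r(5, a); substituting into the remaining equation gives: node(node(r(node(r(5, a), 5), 5), 5), node(a, R)) = node(M, R). Substituting into the earlier binding gives A := r(node(r(5, a), 5), 5).
Decompose node/2: node(r(node(r(5, a), 5), 5), 5) = M,  node(a, R) = R.
Bind M := node(r(node(r(5, a), 5), 5), 5); no other remaining equation mentions M.
Occurs check fails: R occurs in node(a, R); the equation R = node(a, R) has no finite solution.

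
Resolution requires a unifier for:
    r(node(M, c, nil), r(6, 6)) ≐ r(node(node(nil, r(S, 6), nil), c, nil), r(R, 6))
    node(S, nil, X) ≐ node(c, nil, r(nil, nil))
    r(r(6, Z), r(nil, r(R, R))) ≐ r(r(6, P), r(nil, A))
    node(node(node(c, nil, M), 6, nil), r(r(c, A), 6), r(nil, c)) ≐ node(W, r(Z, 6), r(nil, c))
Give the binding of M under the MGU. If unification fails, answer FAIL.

node(nil, r(c, 6), nil)

Decompose r/2: node(M, c, nil) ≐ node(node(nil, r(S, 6), nil), c, nil),  r(6, 6) ≐ r(R, 6).
Decompose node/3: M ≐ node(nil, r(S, 6), nil),  c ≐ c,  nil ≐ nil.
Bind M := node(nil, r(S, 6), nil); substituting into the one remaining equation that mentions M gives: node(node(node(c, nil, node(nil, r(S, 6), nil)), 6, nil), r(r(c, A), 6), r(nil, c)) ≐ node(W, r(Z, 6), r(nil, c)).
Delete trivial equation c ≐ c.
Delete trivial equation nil ≐ nil.
Decompose r/2: 6 ≐ R,  6 ≐ 6.
Bind R := 6; substituting into the one remaining equation that mentions R gives: r(r(6, Z), r(nil, r(6, 6))) ≐ r(r(6, P), r(nil, A)).
Delete trivial equation 6 ≐ 6.
Decompose node/3: S ≐ c,  nil ≐ nil,  X ≐ r(nil, nil).
Bind S := c; substituting into the one remaining equation that mentions S gives: node(node(node(c, nil, node(nil, r(c, 6), nil)), 6, nil), r(r(c, A), 6), r(nil, c)) ≐ node(W, r(Z, 6), r(nil, c)). Substituting into the earlier binding gives M := node(nil, r(c, 6), nil).
Delete trivial equation nil ≐ nil.
Bind X := r(nil, nil); no other remaining equation mentions X.
Decompose r/2: r(6, Z) ≐ r(6, P),  r(nil, r(6, 6)) ≐ r(nil, A).
Decompose r/2: 6 ≐ 6,  Z ≐ P.
Delete trivial equation 6 ≐ 6.
Bind Z := P; substituting into the one remaining equation that mentions Z gives: node(node(node(c, nil, node(nil, r(c, 6), nil)), 6, nil), r(r(c, A), 6), r(nil, c)) ≐ node(W, r(P, 6), r(nil, c)).
Decompose r/2: nil ≐ nil,  r(6, 6) ≐ A.
Delete trivial equation nil ≐ nil.
Bind A := r(6, 6); substituting into the remaining equation gives: node(node(node(c, nil, node(nil, r(c, 6), nil)), 6, nil), r(r(c, r(6, 6)), 6), r(nil, c)) ≐ node(W, r(P, 6), r(nil, c)).
Decompose node/3: node(node(c, nil, node(nil, r(c, 6), nil)), 6, nil) ≐ W,  r(r(c, r(6, 6)), 6) ≐ r(P, 6),  r(nil, c) ≐ r(nil, c).
Bind W := node(node(c, nil, node(nil, r(c, 6), nil)), 6, nil); no other remaining equation mentions W.
Decompose r/2: r(c, r(6, 6)) ≐ P,  6 ≐ 6.
Bind P := r(c, r(6, 6)); no other remaining equation mentions P. Substituting into the earlier binding gives Z := r(c, r(6, 6)).
Delete trivial equation 6 ≐ 6.
Delete trivial equation r(nil, c) ≐ r(nil, c).
MGU = { M := node(nil, r(c, 6), nil), R := 6, S := c, X := r(nil, nil), Z := r(c, r(6, 6)), A := r(6, 6), W := node(node(c, nil, node(nil, r(c, 6), nil)), 6, nil), P := r(c, r(6, 6)) }, so M := node(nil, r(c, 6), nil).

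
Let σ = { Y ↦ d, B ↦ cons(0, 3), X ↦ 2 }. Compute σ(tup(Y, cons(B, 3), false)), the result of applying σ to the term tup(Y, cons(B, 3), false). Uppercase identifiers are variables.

tup(d, cons(cons(0, 3), 3), false)

Replace each occurrence of Y with d.
Replace each occurrence of B with cons(0, 3).
Result: tup(d, cons(cons(0, 3), 3), false).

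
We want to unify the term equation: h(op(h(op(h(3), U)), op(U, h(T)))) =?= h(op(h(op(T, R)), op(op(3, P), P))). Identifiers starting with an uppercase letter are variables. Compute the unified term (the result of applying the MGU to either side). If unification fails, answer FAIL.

h(op(h(op(h(3), op(3, h(h(3))))), op(op(3, h(h(3))), h(h(3)))))

Decompose h/1: op(h(op(h(3), U)), op(U, h(T))) =?= op(h(op(T, R)), op(op(3, P), P)).
Decompose op/2: h(op(h(3), U)) =?= h(op(T, R)),  op(U, h(T)) =?= op(op(3, P), P).
Decompose h/1: op(h(3), U) =?= op(T, R).
Decompose op/2: h(3) =?= T,  U =?= R.
Bind T := h(3); substituting into the one remaining equation that mentions T gives: op(U, h(h(3))) =?= op(op(3, P), P).
Bind U := R; substituting into the remaining equation gives: op(R, h(h(3))) =?= op(op(3, P), P).
Decompose op/2: R =?= op(3, P),  h(h(3)) =?= P.
Bind R := op(3, P); no other remaining equation mentions R. Substituting into the earlier binding gives U := op(3, P).
Bind P := h(h(3)). Substituting into the earlier bindings gives U := op(3, h(h(3))), R := op(3, h(h(3))).
Applying the MGU to either side gives h(op(h(op(h(3), op(3, h(h(3))))), op(op(3, h(h(3))), h(h(3))))).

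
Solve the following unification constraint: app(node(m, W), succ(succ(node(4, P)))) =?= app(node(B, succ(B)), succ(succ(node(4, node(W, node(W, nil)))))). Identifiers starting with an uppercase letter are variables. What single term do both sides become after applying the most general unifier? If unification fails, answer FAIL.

Decompose app/2: node(m, W) =?= node(B, succ(B)),  succ(succ(node(4, P))) =?= succ(succ(node(4, node(W, node(W, nil))))).
Decompose node/2: m =?= B,  W =?= succ(B).
Bind B := m; substituting into the one remaining equation that mentions B gives: W =?= succ(m).
Bind W := succ(m); substituting into the remaining equation gives: succ(succ(node(4, P))) =?= succ(succ(node(4, node(succ(m), node(succ(m), nil))))).
Decompose succ/1: succ(node(4, P)) =?= succ(node(4, node(succ(m), node(succ(m), nil)))).
Decompose succ/1: node(4, P) =?= node(4, node(succ(m), node(succ(m), nil))).
Decompose node/2: 4 =?= 4,  P =?= node(succ(m), node(succ(m), nil)).
Delete trivial equation 4 =?= 4.
Bind P := node(succ(m), node(succ(m), nil)).
Applying the MGU to either side gives app(node(m, succ(m)), succ(succ(node(4, node(succ(m), node(succ(m), nil)))))).

app(node(m, succ(m)), succ(succ(node(4, node(succ(m), node(succ(m), nil))))))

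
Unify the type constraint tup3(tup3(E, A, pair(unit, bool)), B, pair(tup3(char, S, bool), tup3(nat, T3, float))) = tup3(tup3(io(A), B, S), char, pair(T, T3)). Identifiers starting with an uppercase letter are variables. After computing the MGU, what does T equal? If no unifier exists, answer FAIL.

Decompose tup3/3: tup3(E, A, pair(unit, bool)) = tup3(io(A), B, S),  B = char,  pair(tup3(char, S, bool), tup3(nat, T3, float)) = pair(T, T3).
Decompose tup3/3: E = io(A),  A = B,  pair(unit, bool) = S.
Bind E := io(A); no other remaining equation mentions E.
Bind A := B; no other remaining equation mentions A. Substituting into the earlier binding gives E := io(B).
Bind S := pair(unit, bool); substituting into the one remaining equation that mentions S gives: pair(tup3(char, pair(unit, bool), bool), tup3(nat, T3, float)) = pair(T, T3).
Bind B := char; no other remaining equation mentions B. Substituting into the earlier bindings gives E := io(char), A := char.
Decompose pair/2: tup3(char, pair(unit, bool), bool) = T,  tup3(nat, T3, float) = T3.
Bind T := tup3(char, pair(unit, bool), bool); no other remaining equation mentions T.
Occurs check fails: T3 occurs in tup3(nat, T3, float); the equation T3 = tup3(nat, T3, float) has no finite solution.

FAIL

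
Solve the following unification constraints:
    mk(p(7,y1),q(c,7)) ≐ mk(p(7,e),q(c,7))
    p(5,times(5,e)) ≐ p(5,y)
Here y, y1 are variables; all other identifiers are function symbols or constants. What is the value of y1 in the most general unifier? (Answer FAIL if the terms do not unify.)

e

Decompose mk/2: p(7,y1) ≐ p(7,e),  q(c,7) ≐ q(c,7).
Decompose p/2: 7 ≐ 7,  y1 ≐ e.
Delete trivial equation 7 ≐ 7.
Bind y1 := e; no other remaining equation mentions y1.
Delete trivial equation q(c,7) ≐ q(c,7).
Decompose p/2: 5 ≐ 5,  times(5,e) ≐ y.
Delete trivial equation 5 ≐ 5.
Bind y := times(5,e).
MGU = { y1 -> e, y -> times(5,e) }, so y1 -> e.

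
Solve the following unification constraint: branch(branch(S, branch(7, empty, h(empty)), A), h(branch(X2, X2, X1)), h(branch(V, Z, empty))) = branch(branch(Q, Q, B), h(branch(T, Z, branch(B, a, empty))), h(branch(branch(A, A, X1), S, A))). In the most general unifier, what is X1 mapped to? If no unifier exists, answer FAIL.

branch(empty, a, empty)

Decompose branch/3: branch(S, branch(7, empty, h(empty)), A) = branch(Q, Q, B),  h(branch(X2, X2, X1)) = h(branch(T, Z, branch(B, a, empty))),  h(branch(V, Z, empty)) = h(branch(branch(A, A, X1), S, A)).
Decompose branch/3: S = Q,  branch(7, empty, h(empty)) = Q,  A = B.
Bind S := Q; substituting into the one remaining equation that mentions S gives: h(branch(V, Z, empty)) = h(branch(branch(A, A, X1), Q, A)).
Bind Q := branch(7, empty, h(empty)); substituting into the one remaining equation that mentions Q gives: h(branch(V, Z, empty)) = h(branch(branch(A, A, X1), branch(7, empty, h(empty)), A)). Substituting into the earlier binding gives S := branch(7, empty, h(empty)).
Bind A := B; substituting into the one remaining equation that mentions A gives: h(branch(V, Z, empty)) = h(branch(branch(B, B, X1), branch(7, empty, h(empty)), B)).
Decompose h/1: branch(X2, X2, X1) = branch(T, Z, branch(B, a, empty)).
Decompose branch/3: X2 = T,  X2 = Z,  X1 = branch(B, a, empty).
Bind X2 := T; substituting into the one remaining equation that mentions X2 gives: T = Z.
Bind T := Z; no other remaining equation mentions T. Substituting into the earlier binding gives X2 := Z.
Bind X1 := branch(B, a, empty); substituting into the remaining equation gives: h(branch(V, Z, empty)) = h(branch(branch(B, B, branch(B, a, empty)), branch(7, empty, h(empty)), B)).
Decompose h/1: branch(V, Z, empty) = branch(branch(B, B, branch(B, a, empty)), branch(7, empty, h(empty)), B).
Decompose branch/3: V = branch(B, B, branch(B, a, empty)),  Z = branch(7, empty, h(empty)),  empty = B.
Bind V := branch(B, B, branch(B, a, empty)); no other remaining equation mentions V.
Bind Z := branch(7, empty, h(empty)); no other remaining equation mentions Z. Substituting into the earlier bindings gives X2 := branch(7, empty, h(empty)), T := branch(7, empty, h(empty)).
Bind B := empty. Substituting into the earlier bindings gives A := empty, X1 := branch(empty, a, empty), V := branch(empty, empty, branch(empty, a, empty)).
MGU = { S -> branch(7, empty, h(empty)), Q -> branch(7, empty, h(empty)), A -> empty, X2 -> branch(7, empty, h(empty)), T -> branch(7, empty, h(empty)), X1 -> branch(empty, a, empty), V -> branch(empty, empty, branch(empty, a, empty)), Z -> branch(7, empty, h(empty)), B -> empty }, so X1 -> branch(empty, a, empty).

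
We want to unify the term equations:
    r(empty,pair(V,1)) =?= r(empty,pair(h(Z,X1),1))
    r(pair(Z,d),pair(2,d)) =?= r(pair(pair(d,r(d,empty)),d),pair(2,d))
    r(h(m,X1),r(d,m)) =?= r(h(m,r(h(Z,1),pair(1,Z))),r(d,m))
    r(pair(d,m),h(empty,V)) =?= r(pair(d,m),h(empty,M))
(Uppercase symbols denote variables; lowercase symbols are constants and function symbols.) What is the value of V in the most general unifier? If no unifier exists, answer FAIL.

h(pair(d,r(d,empty)),r(h(pair(d,r(d,empty)),1),pair(1,pair(d,r(d,empty)))))

Decompose r/2: empty =?= empty,  pair(V,1) =?= pair(h(Z,X1),1).
Delete trivial equation empty =?= empty.
Decompose pair/2: V =?= h(Z,X1),  1 =?= 1.
Bind V := h(Z,X1); substituting into the one remaining equation that mentions V gives: r(pair(d,m),h(empty,h(Z,X1))) =?= r(pair(d,m),h(empty,M)).
Delete trivial equation 1 =?= 1.
Decompose r/2: pair(Z,d) =?= pair(pair(d,r(d,empty)),d),  pair(2,d) =?= pair(2,d).
Decompose pair/2: Z =?= pair(d,r(d,empty)),  d =?= d.
Bind Z := pair(d,r(d,empty)); substituting into the 2 remaining equations that mention Z gives: r(h(m,X1),r(d,m)) =?= r(h(m,r(h(pair(d,r(d,empty)),1),pair(1,pair(d,r(d,empty))))),r(d,m)),  r(pair(d,m),h(empty,h(pair(d,r(d,empty)),X1))) =?= r(pair(d,m),h(empty,M)). Substituting into the earlier binding gives V := h(pair(d,r(d,empty)),X1).
Delete trivial equation d =?= d.
Delete trivial equation pair(2,d) =?= pair(2,d).
Decompose r/2: h(m,X1) =?= h(m,r(h(pair(d,r(d,empty)),1),pair(1,pair(d,r(d,empty))))),  r(d,m) =?= r(d,m).
Decompose h/2: m =?= m,  X1 =?= r(h(pair(d,r(d,empty)),1),pair(1,pair(d,r(d,empty)))).
Delete trivial equation m =?= m.
Bind X1 := r(h(pair(d,r(d,empty)),1),pair(1,pair(d,r(d,empty)))); substituting into the one remaining equation that mentions X1 gives: r(pair(d,m),h(empty,h(pair(d,r(d,empty)),r(h(pair(d,r(d,empty)),1),pair(1,pair(d,r(d,empty))))))) =?= r(pair(d,m),h(empty,M)). Substituting into the earlier binding gives V := h(pair(d,r(d,empty)),r(h(pair(d,r(d,empty)),1),pair(1,pair(d,r(d,empty))))).
Delete trivial equation r(d,m) =?= r(d,m).
Decompose r/2: pair(d,m) =?= pair(d,m),  h(empty,h(pair(d,r(d,empty)),r(h(pair(d,r(d,empty)),1),pair(1,pair(d,r(d,empty)))))) =?= h(empty,M).
Delete trivial equation pair(d,m) =?= pair(d,m).
Decompose h/2: empty =?= empty,  h(pair(d,r(d,empty)),r(h(pair(d,r(d,empty)),1),pair(1,pair(d,r(d,empty))))) =?= M.
Delete trivial equation empty =?= empty.
Bind M := h(pair(d,r(d,empty)),r(h(pair(d,r(d,empty)),1),pair(1,pair(d,r(d,empty))))).
MGU = { V ↦ h(pair(d,r(d,empty)),r(h(pair(d,r(d,empty)),1),pair(1,pair(d,r(d,empty))))), Z ↦ pair(d,r(d,empty)), X1 ↦ r(h(pair(d,r(d,empty)),1),pair(1,pair(d,r(d,empty)))), M ↦ h(pair(d,r(d,empty)),r(h(pair(d,r(d,empty)),1),pair(1,pair(d,r(d,empty))))) }, so V ↦ h(pair(d,r(d,empty)),r(h(pair(d,r(d,empty)),1),pair(1,pair(d,r(d,empty))))).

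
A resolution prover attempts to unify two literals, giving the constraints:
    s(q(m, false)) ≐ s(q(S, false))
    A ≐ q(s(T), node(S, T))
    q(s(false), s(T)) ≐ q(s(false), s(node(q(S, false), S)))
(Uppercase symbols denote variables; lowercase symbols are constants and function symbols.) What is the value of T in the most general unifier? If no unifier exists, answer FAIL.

node(q(m, false), m)

Decompose s/1: q(m, false) ≐ q(S, false).
Decompose q/2: m ≐ S,  false ≐ false.
Bind S := m; substituting into the 2 remaining equations that mention S gives: A ≐ q(s(T), node(m, T)),  q(s(false), s(T)) ≐ q(s(false), s(node(q(m, false), m))).
Delete trivial equation false ≐ false.
Bind A := q(s(T), node(m, T)); no other remaining equation mentions A.
Decompose q/2: s(false) ≐ s(false),  s(T) ≐ s(node(q(m, false), m)).
Delete trivial equation s(false) ≐ s(false).
Decompose s/1: T ≐ node(q(m, false), m).
Bind T := node(q(m, false), m). Substituting into the earlier binding gives A := q(s(node(q(m, false), m)), node(m, node(q(m, false), m))).
MGU = { S -> m, A -> q(s(node(q(m, false), m)), node(m, node(q(m, false), m))), T -> node(q(m, false), m) }, so T -> node(q(m, false), m).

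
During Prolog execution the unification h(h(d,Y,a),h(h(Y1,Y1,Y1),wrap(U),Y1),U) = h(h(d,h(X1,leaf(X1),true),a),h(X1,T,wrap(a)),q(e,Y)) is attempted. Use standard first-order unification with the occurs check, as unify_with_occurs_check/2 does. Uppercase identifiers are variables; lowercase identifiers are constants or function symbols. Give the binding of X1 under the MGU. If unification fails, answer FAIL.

h(wrap(a),wrap(a),wrap(a))

Decompose h/3: h(d,Y,a) = h(d,h(X1,leaf(X1),true),a),  h(h(Y1,Y1,Y1),wrap(U),Y1) = h(X1,T,wrap(a)),  U = q(e,Y).
Decompose h/3: d = d,  Y = h(X1,leaf(X1),true),  a = a.
Delete trivial equation d = d.
Bind Y := h(X1,leaf(X1),true); substituting into the one remaining equation that mentions Y gives: U = q(e,h(X1,leaf(X1),true)).
Delete trivial equation a = a.
Decompose h/3: h(Y1,Y1,Y1) = X1,  wrap(U) = T,  Y1 = wrap(a).
Bind X1 := h(Y1,Y1,Y1); substituting into the one remaining equation that mentions X1 gives: U = q(e,h(h(Y1,Y1,Y1),leaf(h(Y1,Y1,Y1)),true)). Substituting into the earlier binding gives Y := h(h(Y1,Y1,Y1),leaf(h(Y1,Y1,Y1)),true).
Bind T := wrap(U); no other remaining equation mentions T.
Bind Y1 := wrap(a); substituting into the remaining equation gives: U = q(e,h(h(wrap(a),wrap(a),wrap(a)),leaf(h(wrap(a),wrap(a),wrap(a))),true)). Substituting into the earlier bindings gives Y := h(h(wrap(a),wrap(a),wrap(a)),leaf(h(wrap(a),wrap(a),wrap(a))),true), X1 := h(wrap(a),wrap(a),wrap(a)).
Bind U := q(e,h(h(wrap(a),wrap(a),wrap(a)),leaf(h(wrap(a),wrap(a),wrap(a))),true)). Substituting into the earlier binding gives T := wrap(q(e,h(h(wrap(a),wrap(a),wrap(a)),leaf(h(wrap(a),wrap(a),wrap(a))),true))).
MGU = { Y ↦ h(h(wrap(a),wrap(a),wrap(a)),leaf(h(wrap(a),wrap(a),wrap(a))),true), X1 ↦ h(wrap(a),wrap(a),wrap(a)), T ↦ wrap(q(e,h(h(wrap(a),wrap(a),wrap(a)),leaf(h(wrap(a),wrap(a),wrap(a))),true))), Y1 ↦ wrap(a), U ↦ q(e,h(h(wrap(a),wrap(a),wrap(a)),leaf(h(wrap(a),wrap(a),wrap(a))),true)) }, so X1 ↦ h(wrap(a),wrap(a),wrap(a)).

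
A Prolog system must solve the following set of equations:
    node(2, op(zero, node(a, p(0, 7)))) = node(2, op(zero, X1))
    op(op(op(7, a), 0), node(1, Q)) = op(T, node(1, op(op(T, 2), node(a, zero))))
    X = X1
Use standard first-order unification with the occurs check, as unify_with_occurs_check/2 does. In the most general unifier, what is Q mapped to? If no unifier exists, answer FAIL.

Decompose node/2: 2 = 2,  op(zero, node(a, p(0, 7))) = op(zero, X1).
Delete trivial equation 2 = 2.
Decompose op/2: zero = zero,  node(a, p(0, 7)) = X1.
Delete trivial equation zero = zero.
Bind X1 := node(a, p(0, 7)); substituting into the one remaining equation that mentions X1 gives: X = node(a, p(0, 7)).
Decompose op/2: op(op(7, a), 0) = T,  node(1, Q) = node(1, op(op(T, 2), node(a, zero))).
Bind T := op(op(7, a), 0); substituting into the one remaining equation that mentions T gives: node(1, Q) = node(1, op(op(op(op(7, a), 0), 2), node(a, zero))).
Decompose node/2: 1 = 1,  Q = op(op(op(op(7, a), 0), 2), node(a, zero)).
Delete trivial equation 1 = 1.
Bind Q := op(op(op(op(7, a), 0), 2), node(a, zero)); no other remaining equation mentions Q.
Bind X := node(a, p(0, 7)).
MGU = { X1 ↦ node(a, p(0, 7)), T ↦ op(op(7, a), 0), Q ↦ op(op(op(op(7, a), 0), 2), node(a, zero)), X ↦ node(a, p(0, 7)) }, so Q ↦ op(op(op(op(7, a), 0), 2), node(a, zero)).

op(op(op(op(7, a), 0), 2), node(a, zero))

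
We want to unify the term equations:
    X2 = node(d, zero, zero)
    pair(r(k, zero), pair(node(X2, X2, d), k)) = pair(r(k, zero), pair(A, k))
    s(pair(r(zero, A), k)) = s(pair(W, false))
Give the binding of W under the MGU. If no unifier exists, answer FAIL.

FAIL

Bind X2 := node(d, zero, zero); substituting into the one remaining equation that mentions X2 gives: pair(r(k, zero), pair(node(node(d, zero, zero), node(d, zero, zero), d), k)) = pair(r(k, zero), pair(A, k)).
Decompose pair/2: r(k, zero) = r(k, zero),  pair(node(node(d, zero, zero), node(d, zero, zero), d), k) = pair(A, k).
Delete trivial equation r(k, zero) = r(k, zero).
Decompose pair/2: node(node(d, zero, zero), node(d, zero, zero), d) = A,  k = k.
Bind A := node(node(d, zero, zero), node(d, zero, zero), d); substituting into the one remaining equation that mentions A gives: s(pair(r(zero, node(node(d, zero, zero), node(d, zero, zero), d)), k)) = s(pair(W, false)).
Delete trivial equation k = k.
Decompose s/1: pair(r(zero, node(node(d, zero, zero), node(d, zero, zero), d)), k) = pair(W, false).
Decompose pair/2: r(zero, node(node(d, zero, zero), node(d, zero, zero), d)) = W,  k = false.
Bind W := r(zero, node(node(d, zero, zero), node(d, zero, zero), d)); no other remaining equation mentions W.
Clash: constants k and false differ; no unifier exists.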